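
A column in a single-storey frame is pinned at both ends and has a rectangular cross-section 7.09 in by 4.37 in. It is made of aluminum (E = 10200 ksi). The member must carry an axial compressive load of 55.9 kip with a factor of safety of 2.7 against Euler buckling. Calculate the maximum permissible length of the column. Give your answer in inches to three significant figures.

Buckling occurs about the weak axis: I_min = h·b³/12 with b = 4.37 in (the shorter side).
I_min = 7.09×4.37³/12 = 49.31 in⁴
Required critical load P_cr = n·P = 2.7 × 55.9 = 150.9 kip = 1.509×10^5 lb
From P_cr = π²EI/(K·L)²:  L = (1/K)·√(π²EI/P_cr) = (1/1)·√(π²×1.02×10^7×49.31/1.509×10^5)
L = 181 in

L_max ≈ 181 in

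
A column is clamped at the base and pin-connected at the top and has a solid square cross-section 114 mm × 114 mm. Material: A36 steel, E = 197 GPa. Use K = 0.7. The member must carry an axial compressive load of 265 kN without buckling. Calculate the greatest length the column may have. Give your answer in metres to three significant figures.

I = a⁴/12 = 114⁴/12 = 1.407×10^7 mm⁴
I = 1.407×10^-5 m⁴
At the buckling limit P_cr = P = 2.650×10^5 N
From P_cr = π²EI/(K·L)²:  L = (1/K)·√(π²EI/P_cr) = (1/0.7)·√(π²×1.97×10^11×1.407×10^-5/2.650×10^5)
L = 14.5 m

L_max ≈ 14.5 m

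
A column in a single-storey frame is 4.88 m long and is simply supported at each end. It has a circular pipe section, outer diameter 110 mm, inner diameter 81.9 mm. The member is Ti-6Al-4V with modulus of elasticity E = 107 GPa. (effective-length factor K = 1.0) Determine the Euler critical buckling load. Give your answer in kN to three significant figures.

P_cr ≈ 221 kN

d_o = 110 mm, d_i = 81.9 mm
I = π(d_o⁴ − d_i⁴)/64 = π(110⁴ − 81.90⁴)/64 = 4.978×10^6 mm⁴
I = 4.978×10^6 mm⁴ = 4.978×10^-6 m⁴
Effective length L_e = K·L = 1 × 4.88 = 4.880 m
P_cr = π²EI / L_e² = π² × 107×10⁹ × 4.978×10^-6 / 4.880² = 2.208×10^5 N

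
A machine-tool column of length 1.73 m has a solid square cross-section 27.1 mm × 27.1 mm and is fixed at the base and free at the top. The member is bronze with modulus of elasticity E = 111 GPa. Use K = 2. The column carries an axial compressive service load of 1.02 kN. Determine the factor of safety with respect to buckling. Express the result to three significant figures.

n ≈ 4.03

I = a⁴/12 = 27.1⁴/12 = 4.495×10^4 mm⁴
I = 4.495×10^4 mm⁴ = 4.495×10^-8 m⁴
Effective length L_e = K·L = 2 × 1.73 = 3.460 m
P_cr = π²EI / L_e² = π² × 111×10⁹ × 4.495×10^-8 / 3.460² = 4.113×10^3 N
Factor of safety n = P_cr / P = 4.1131 / 1.02 = 4.03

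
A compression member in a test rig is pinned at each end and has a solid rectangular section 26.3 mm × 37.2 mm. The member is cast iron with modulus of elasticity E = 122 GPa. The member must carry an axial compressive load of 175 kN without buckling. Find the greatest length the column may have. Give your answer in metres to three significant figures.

L_max ≈ 0.623 m

Buckling occurs about the weak axis: I_min = h·b³/12 with b = 26.3 mm (the shorter side).
I_min = 37.2×26.3³/12 = 5.639×10^4 mm⁴
I = 5.639×10^-8 m⁴
At the buckling limit P_cr = P = 1.750×10^5 N
From P_cr = π²EI/(K·L)²:  L = (1/K)·√(π²EI/P_cr) = (1/1)·√(π²×1.22×10^11×5.639×10^-8/1.750×10^5)
L = 0.623 m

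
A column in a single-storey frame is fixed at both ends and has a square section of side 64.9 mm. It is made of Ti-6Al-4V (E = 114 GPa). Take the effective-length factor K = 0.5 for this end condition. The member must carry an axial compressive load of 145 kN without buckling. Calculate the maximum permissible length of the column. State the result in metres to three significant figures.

L_max ≈ 6.77 m

I = a⁴/12 = 64.9⁴/12 = 1.478×10^6 mm⁴
I = 1.478×10^-6 m⁴
At the buckling limit P_cr = P = 1.450×10^5 N
From P_cr = π²EI/(K·L)²:  L = (1/K)·√(π²EI/P_cr) = (1/0.5)·√(π²×1.14×10^11×1.478×10^-6/1.450×10^5)
L = 6.77 m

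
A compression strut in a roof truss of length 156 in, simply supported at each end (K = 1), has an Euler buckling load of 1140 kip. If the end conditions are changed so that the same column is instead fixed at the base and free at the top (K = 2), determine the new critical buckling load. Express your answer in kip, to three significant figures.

P_cr ∝ 1/K², so P_cr,new = P_cr,old × (K_old/K_new)² = 1140 × (1/2)²
= 1140 × 0.2500 = 285 kip

P_cr ≈ 285 kip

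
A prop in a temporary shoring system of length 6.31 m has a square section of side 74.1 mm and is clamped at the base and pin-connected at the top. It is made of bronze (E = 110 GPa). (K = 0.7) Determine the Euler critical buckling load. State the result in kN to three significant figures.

I = a⁴/12 = 74.1⁴/12 = 2.512×10^6 mm⁴
I = 2.512×10^6 mm⁴ = 2.512×10^-6 m⁴
Effective length L_e = K·L = 0.7 × 6.31 = 4.417 m
P_cr = π²EI / L_e² = π² × 110×10⁹ × 2.512×10^-6 / 4.417² = 1.398×10^5 N

P_cr ≈ 140 kN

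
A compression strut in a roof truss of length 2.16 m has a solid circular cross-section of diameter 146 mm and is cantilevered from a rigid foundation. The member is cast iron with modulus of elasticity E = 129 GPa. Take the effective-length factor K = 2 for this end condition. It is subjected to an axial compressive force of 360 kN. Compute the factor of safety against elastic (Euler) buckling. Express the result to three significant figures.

I = πd⁴/64 = π×146⁴/64 = 2.230×10^7 mm⁴
I = 2.230×10^7 mm⁴ = 2.230×10^-5 m⁴
Effective length L_e = K·L = 2 × 2.16 = 4.320 m
P_cr = π²EI / L_e² = π² × 129×10⁹ × 2.230×10^-5 / 4.320² = 1.522×10^6 N
Factor of safety n = P_cr / P = 1521.6 / 360 = 4.23

n ≈ 4.23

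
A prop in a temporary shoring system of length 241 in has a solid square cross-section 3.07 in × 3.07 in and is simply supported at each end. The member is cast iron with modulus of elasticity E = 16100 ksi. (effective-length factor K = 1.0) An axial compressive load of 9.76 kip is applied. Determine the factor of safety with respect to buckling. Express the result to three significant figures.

I = a⁴/12 = 3.07⁴/12 = 7.402 in⁴
Effective length L_e = K·L = 1 × 241 = 241.0 in
P_cr = π²EI / L_e² = π² × 16100×10³ × 7.402 / 241.0² = 2.025×10^4 lb
Factor of safety n = P_cr / P = 20.252 / 9.76 = 2.07

n ≈ 2.07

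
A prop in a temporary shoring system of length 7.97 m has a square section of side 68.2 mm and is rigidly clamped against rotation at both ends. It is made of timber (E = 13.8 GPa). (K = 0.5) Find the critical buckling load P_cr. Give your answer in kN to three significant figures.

P_cr ≈ 15.5 kN

I = a⁴/12 = 68.2⁴/12 = 1.803×10^6 mm⁴
I = 1.803×10^6 mm⁴ = 1.803×10^-6 m⁴
Effective length L_e = K·L = 0.5 × 7.97 = 3.985 m
P_cr = π²EI / L_e² = π² × 13.8×10⁹ × 1.803×10^-6 / 3.985² = 1.546×10^4 N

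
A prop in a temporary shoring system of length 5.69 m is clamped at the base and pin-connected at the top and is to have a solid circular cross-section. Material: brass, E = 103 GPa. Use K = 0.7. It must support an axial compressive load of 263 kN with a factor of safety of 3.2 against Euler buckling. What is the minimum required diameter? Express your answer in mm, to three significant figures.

Required P_cr = n·P = 3.2 × 263 = 841.6 kN
L_e = K·L = 0.7 × 5.69 = 3.983 m
Required I = P_cr·L_e²/(π²E) = 8.416×10^5 × 3.983² / (π² × 1.03×10^11) = 1.313×10^-5 m⁴
I_req = 1.313×10^7 mm⁴
Solid circle: I = πd⁴/64  ⇒  d = (64I/π)^(1/4) = (64×1.313×10^7/π)^(1/4) = 128 mm

d ≈ 128 mm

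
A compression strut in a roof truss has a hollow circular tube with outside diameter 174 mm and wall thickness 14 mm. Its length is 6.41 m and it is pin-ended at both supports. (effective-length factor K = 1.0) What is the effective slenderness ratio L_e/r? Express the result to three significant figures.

Inner diameter d_i = 174 − 2×14 = 146.0 mm
I = π(d_o⁴ − d_i⁴)/64 = π(174⁴ − 146.0⁴)/64 = 2.269×10^7 mm⁴
A = 7.037×10^3 mm²;  r_min = √(I/A) = √(2.269×10^7/7.037×10^3) = 56.78 mm
L_e = K·L = 1 × 6.41 m = 6.410 m = 6410.0 mm
λ = L_e / r_min = 6410.0 / 56.78 = 113

λ ≈ 113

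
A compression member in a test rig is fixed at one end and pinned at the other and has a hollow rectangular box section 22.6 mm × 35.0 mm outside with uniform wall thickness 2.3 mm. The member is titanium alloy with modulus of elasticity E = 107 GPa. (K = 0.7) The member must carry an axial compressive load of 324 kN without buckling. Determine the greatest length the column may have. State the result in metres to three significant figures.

Inner dimensions: h_i = 35.0 − 2×2.3 = 30.40 mm, b_i = 22.6 − 2×2.3 = 18.00 mm
Weak-axis I_min = (h_o·b_o³ − h_i·b_i³)/12 with b_o = 22.6, b_i = 18.00 mm (shorter outer/inner sides).
I_min = (35.0×22.6³ − 30.40×18.00³)/12 = 1.889×10^4 mm⁴
I = 1.889×10^-8 m⁴
At the buckling limit P_cr = P = 3.240×10^5 N
From P_cr = π²EI/(K·L)²:  L = (1/K)·√(π²EI/P_cr) = (1/0.7)·√(π²×1.07×10^11×1.889×10^-8/3.240×10^5)
L = 0.355 m

L_max ≈ 0.355 m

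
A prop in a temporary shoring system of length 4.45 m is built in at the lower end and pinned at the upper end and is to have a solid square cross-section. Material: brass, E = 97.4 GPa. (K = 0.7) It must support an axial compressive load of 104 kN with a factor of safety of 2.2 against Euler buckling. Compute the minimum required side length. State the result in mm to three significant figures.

Required P_cr = n·P = 2.2 × 104 = 228.8 kN
L_e = K·L = 0.7 × 4.45 = 3.115 m
Required I = P_cr·L_e²/(π²E) = 2.288×10^5 × 3.115² / (π² × 9.74×10^10) = 2.309×10^-6 m⁴
I_req = 2.309×10^6 mm⁴
Solid square: I = a⁴/12  ⇒  a = (12I)^(1/4) = (12×2.309×10^6)^(1/4) = 72.6 mm

a ≈ 72.6 mm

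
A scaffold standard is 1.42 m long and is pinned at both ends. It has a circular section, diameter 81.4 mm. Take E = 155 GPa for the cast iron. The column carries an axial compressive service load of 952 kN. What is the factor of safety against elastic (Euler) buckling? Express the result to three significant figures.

n ≈ 1.72

I = πd⁴/64 = π×81.4⁴/64 = 2.155×10^6 mm⁴
I = 2.155×10^6 mm⁴ = 2.155×10^-6 m⁴
Effective length L_e = K·L = 1 × 1.42 = 1.420 m
P_cr = π²EI / L_e² = π² × 155×10⁹ × 2.155×10^-6 / 1.420² = 1.635×10^6 N
Factor of safety n = P_cr / P = 1635.0 / 952 = 1.72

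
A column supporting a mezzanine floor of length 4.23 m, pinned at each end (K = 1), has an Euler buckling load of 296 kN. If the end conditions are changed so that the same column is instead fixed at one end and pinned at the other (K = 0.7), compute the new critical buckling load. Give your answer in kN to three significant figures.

P_cr ≈ 604 kN

P_cr ∝ 1/K², so P_cr,new = P_cr,old × (K_old/K_new)² = 296 × (1/0.7)²
= 296 × 2.041 = 604 kN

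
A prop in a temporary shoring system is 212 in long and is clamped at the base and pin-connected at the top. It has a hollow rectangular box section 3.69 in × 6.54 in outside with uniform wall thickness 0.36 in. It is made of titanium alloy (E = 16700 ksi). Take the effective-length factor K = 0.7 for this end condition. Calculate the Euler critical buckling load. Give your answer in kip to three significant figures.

P_cr ≈ 110 kip

Inner dimensions: h_i = 6.54 − 2×0.36 = 5.820 in, b_i = 3.69 − 2×0.36 = 2.970 in
Weak-axis I_min = (h_o·b_o³ − h_i·b_i³)/12 with b_o = 3.69, b_i = 2.970 in (shorter outer/inner sides).
I_min = (6.54×3.69³ − 5.820×2.970³)/12 = 14.68 in⁴
Effective length L_e = K·L = 0.7 × 212 = 148.4 in
P_cr = π²EI / L_e² = π² × 16700×10³ × 14.68 / 148.4² = 1.098×10^5 lb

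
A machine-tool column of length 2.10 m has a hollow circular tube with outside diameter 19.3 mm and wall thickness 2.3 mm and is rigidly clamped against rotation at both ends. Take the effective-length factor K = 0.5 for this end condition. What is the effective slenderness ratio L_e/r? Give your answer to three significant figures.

Inner diameter d_i = 19.3 − 2×2.3 = 14.70 mm
I = π(d_o⁴ − d_i⁴)/64 = π(19.3⁴ − 14.70⁴)/64 = 4.519×10^3 mm⁴
A = 122.8 mm²;  r_min = √(I/A) = √(4.519×10^3/122.8) = 6.065 mm
L_e = K·L = 0.5 × 2.10 m = 1.050 m = 1050.0 mm
λ = L_e / r_min = 1050.0 / 6.065 = 173

λ ≈ 173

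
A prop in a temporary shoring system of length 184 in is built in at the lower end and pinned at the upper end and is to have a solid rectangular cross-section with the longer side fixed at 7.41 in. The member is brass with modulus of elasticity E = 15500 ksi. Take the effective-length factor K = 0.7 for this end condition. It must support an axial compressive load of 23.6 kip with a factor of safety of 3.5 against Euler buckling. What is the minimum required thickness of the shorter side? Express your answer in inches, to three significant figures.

Required P_cr = n·P = 3.5 × 23.6 = 82.60 kip
L_e = K·L = 0.7 × 184 = 128.8 in
Required I = P_cr·L_e²/(π²E) = 8.260×10^4 × 128.8² / (π² × 1.55×10^7) = 8.957 in⁴
Rectangle, weak axis: I_min = h·b³/12 with h = 7.41 in fixed  ⇒  b = (12I/h)^(1/3) = 2.44 in

b ≈ 2.44 in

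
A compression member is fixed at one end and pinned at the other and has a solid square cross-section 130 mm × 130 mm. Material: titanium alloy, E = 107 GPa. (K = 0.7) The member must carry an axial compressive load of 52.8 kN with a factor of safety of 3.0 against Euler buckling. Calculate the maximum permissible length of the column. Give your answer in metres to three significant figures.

L_max ≈ 18.0 m

I = a⁴/12 = 130⁴/12 = 2.380×10^7 mm⁴
I = 2.380×10^-5 m⁴
Required critical load P_cr = n·P = 3.0 × 52.8 = 158.4 kN = 1.584×10^5 N
From P_cr = π²EI/(K·L)²:  L = (1/K)·√(π²EI/P_cr) = (1/0.7)·√(π²×1.07×10^11×2.380×10^-5/1.584×10^5)
L = 18.0 m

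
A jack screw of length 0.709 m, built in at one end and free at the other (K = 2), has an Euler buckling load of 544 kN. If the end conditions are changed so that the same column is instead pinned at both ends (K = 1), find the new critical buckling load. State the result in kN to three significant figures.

P_cr ≈ 2180 kN

P_cr ∝ 1/K², so P_cr,new = P_cr,old × (K_old/K_new)² = 544 × (2/1)²
= 544 × 4.000 = 2180 kN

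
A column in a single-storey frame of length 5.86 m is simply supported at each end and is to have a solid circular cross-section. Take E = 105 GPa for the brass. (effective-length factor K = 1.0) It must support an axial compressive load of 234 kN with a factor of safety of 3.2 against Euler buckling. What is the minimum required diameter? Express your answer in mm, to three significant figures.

d ≈ 150 mm

Required P_cr = n·P = 3.2 × 234 = 748.8 kN
L_e = K·L = 1 × 5.86 = 5.860 m
Required I = P_cr·L_e²/(π²E) = 7.488×10^5 × 5.860² / (π² × 1.05×10^11) = 2.481×10^-5 m⁴
I_req = 2.481×10^7 mm⁴
Solid circle: I = πd⁴/64  ⇒  d = (64I/π)^(1/4) = (64×2.481×10^7/π)^(1/4) = 150 mm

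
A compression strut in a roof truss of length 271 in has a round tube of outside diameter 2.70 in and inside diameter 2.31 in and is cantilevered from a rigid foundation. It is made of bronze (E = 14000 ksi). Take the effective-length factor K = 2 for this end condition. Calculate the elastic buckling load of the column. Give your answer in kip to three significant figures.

d_o = 2.70 in, d_i = 2.31 in
I = π(d_o⁴ − d_i⁴)/64 = π(2.70⁴ − 2.310⁴)/64 = 1.211 in⁴
Effective length L_e = K·L = 2 × 271 = 542.0 in
P_cr = π²EI / L_e² = π² × 14000×10³ × 1.211 / 542.0² = 569.6 lb

P_cr ≈ 0.570 kip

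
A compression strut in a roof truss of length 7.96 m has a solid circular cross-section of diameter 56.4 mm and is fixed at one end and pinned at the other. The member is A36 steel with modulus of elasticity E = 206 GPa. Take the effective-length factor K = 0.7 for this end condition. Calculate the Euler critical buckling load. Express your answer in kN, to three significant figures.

P_cr ≈ 32.5 kN

I = πd⁴/64 = π×56.4⁴/64 = 4.967×10^5 mm⁴
I = 4.967×10^5 mm⁴ = 4.967×10^-7 m⁴
Effective length L_e = K·L = 0.7 × 7.96 = 5.572 m
P_cr = π²EI / L_e² = π² × 206×10⁹ × 4.967×10^-7 / 5.572² = 3.253×10^4 N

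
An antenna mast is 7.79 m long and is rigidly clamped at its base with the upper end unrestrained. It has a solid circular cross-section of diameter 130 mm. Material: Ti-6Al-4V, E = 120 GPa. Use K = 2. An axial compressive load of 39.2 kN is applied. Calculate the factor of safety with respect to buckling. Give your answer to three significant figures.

n ≈ 1.75

I = πd⁴/64 = π×130⁴/64 = 1.402×10^7 mm⁴
I = 1.402×10^7 mm⁴ = 1.402×10^-5 m⁴
Effective length L_e = K·L = 2 × 7.79 = 15.58 m
P_cr = π²EI / L_e² = π² × 120×10⁹ × 1.402×10^-5 / 15.58² = 6.841×10^4 N
Factor of safety n = P_cr / P = 68.405 / 39.2 = 1.75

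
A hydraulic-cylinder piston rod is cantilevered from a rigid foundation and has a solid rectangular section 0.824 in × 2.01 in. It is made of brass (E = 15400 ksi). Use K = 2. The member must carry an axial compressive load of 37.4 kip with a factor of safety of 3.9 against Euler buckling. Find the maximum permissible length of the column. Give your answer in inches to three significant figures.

L_max ≈ 4.94 in

Buckling occurs about the weak axis: I_min = h·b³/12 with b = 0.824 in (the shorter side).
I_min = 2.01×0.824³/12 = 9.371×10^-2 in⁴
Required critical load P_cr = n·P = 3.9 × 37.4 = 145.9 kip = 1.459×10^5 lb
From P_cr = π²EI/(K·L)²:  L = (1/K)·√(π²EI/P_cr) = (1/2)·√(π²×1.54×10^7×9.371×10^-2/1.459×10^5)
L = 4.94 in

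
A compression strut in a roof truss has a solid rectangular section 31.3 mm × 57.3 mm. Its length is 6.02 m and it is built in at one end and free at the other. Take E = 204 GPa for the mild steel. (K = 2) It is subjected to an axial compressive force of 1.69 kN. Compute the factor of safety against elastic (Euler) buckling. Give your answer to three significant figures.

n ≈ 1.20

Buckling occurs about the weak axis: I_min = h·b³/12 with b = 31.3 mm (the shorter side).
I_min = 57.3×31.3³/12 = 1.464×10^5 mm⁴
I = 1.464×10^5 mm⁴ = 1.464×10^-7 m⁴
Effective length L_e = K·L = 2 × 6.02 = 12.04 m
P_cr = π²EI / L_e² = π² × 204×10⁹ × 1.464×10^-7 / 12.04² = 2.034×10^3 N
Factor of safety n = P_cr / P = 2.0337 / 1.69 = 1.20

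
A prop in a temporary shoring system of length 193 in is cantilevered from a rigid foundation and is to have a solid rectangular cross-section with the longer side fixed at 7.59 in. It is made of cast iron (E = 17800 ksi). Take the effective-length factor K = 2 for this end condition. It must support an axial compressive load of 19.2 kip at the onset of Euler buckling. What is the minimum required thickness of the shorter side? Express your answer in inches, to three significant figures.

L_e = K·L = 2 × 193 = 386.0 in
Required I = P_cr·L_e²/(π²E) = 1.920×10^4 × 386.0² / (π² × 1.78×10^7) = 16.28 in⁴
Rectangle, weak axis: I_min = h·b³/12 with h = 7.59 in fixed  ⇒  b = (12I/h)^(1/3) = 2.95 in

b ≈ 2.95 in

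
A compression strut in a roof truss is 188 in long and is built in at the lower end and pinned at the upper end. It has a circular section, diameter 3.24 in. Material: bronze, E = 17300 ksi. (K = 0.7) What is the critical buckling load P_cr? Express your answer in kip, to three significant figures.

P_cr ≈ 53.3 kip

I = πd⁴/64 = π×3.24⁴/64 = 5.409 in⁴
Effective length L_e = K·L = 0.7 × 188 = 131.6 in
P_cr = π²EI / L_e² = π² × 17300×10³ × 5.409 / 131.6² = 5.333×10^4 lb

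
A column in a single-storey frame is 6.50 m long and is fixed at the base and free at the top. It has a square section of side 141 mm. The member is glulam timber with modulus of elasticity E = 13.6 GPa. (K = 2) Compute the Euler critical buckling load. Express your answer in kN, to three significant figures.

P_cr ≈ 26.2 kN

I = a⁴/12 = 141⁴/12 = 3.294×10^7 mm⁴
I = 3.294×10^7 mm⁴ = 3.294×10^-5 m⁴
Effective length L_e = K·L = 2 × 6.50 = 13.00 m
P_cr = π²EI / L_e² = π² × 13.6×10⁹ × 3.294×10^-5 / 13.00² = 2.616×10^4 N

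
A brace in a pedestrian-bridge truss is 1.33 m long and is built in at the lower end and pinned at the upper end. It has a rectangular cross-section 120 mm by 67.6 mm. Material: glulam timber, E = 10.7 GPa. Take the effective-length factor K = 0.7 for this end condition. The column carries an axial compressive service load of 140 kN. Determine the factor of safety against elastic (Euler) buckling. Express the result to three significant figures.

Buckling occurs about the weak axis: I_min = h·b³/12 with b = 67.6 mm (the shorter side).
I_min = 120×67.6³/12 = 3.089×10^6 mm⁴
I = 3.089×10^6 mm⁴ = 3.089×10^-6 m⁴
Effective length L_e = K·L = 0.7 × 1.33 = 0.9310 m
P_cr = π²EI / L_e² = π² × 10.7×10⁹ × 3.089×10^-6 / 0.9310² = 3.764×10^5 N
Factor of safety n = P_cr / P = 376.38 / 140 = 2.69

n ≈ 2.69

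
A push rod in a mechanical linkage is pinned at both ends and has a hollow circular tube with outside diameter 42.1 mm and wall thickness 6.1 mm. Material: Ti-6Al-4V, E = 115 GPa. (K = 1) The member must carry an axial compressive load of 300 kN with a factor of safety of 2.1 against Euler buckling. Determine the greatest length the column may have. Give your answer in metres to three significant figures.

L_max ≈ 0.455 m

Inner diameter d_i = 42.1 − 2×6.1 = 29.90 mm
I = π(d_o⁴ − d_i⁴)/64 = π(42.1⁴ − 29.90⁴)/64 = 1.150×10^5 mm⁴
I = 1.150×10^-7 m⁴
Required critical load P_cr = n·P = 2.1 × 300 = 630.0 kN = 6.300×10^5 N
From P_cr = π²EI/(K·L)²:  L = (1/K)·√(π²EI/P_cr) = (1/1)·√(π²×1.15×10^11×1.150×10^-7/6.300×10^5)
L = 0.455 m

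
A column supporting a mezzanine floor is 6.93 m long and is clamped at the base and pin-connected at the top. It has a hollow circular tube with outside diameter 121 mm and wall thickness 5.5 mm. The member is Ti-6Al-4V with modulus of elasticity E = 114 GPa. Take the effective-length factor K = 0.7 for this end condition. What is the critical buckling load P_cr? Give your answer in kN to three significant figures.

P_cr ≈ 159 kN

Inner diameter d_i = 121 − 2×5.5 = 110.0 mm
I = π(d_o⁴ − d_i⁴)/64 = π(121⁴ − 110.0⁴)/64 = 3.335×10^6 mm⁴
I = 3.335×10^6 mm⁴ = 3.335×10^-6 m⁴
Effective length L_e = K·L = 0.7 × 6.93 = 4.851 m
P_cr = π²EI / L_e² = π² × 114×10⁹ × 3.335×10^-6 / 4.851² = 1.595×10^5 N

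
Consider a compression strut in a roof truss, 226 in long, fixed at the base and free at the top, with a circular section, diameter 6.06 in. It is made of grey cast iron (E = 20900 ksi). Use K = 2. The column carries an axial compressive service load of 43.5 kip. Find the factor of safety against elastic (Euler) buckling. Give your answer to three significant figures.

I = πd⁴/64 = π×6.06⁴/64 = 66.20 in⁴
Effective length L_e = K·L = 2 × 226 = 452.0 in
P_cr = π²EI / L_e² = π² × 20900×10³ × 66.20 / 452.0² = 6.684×10^4 lb
Factor of safety n = P_cr / P = 66.839 / 43.5 = 1.54

n ≈ 1.54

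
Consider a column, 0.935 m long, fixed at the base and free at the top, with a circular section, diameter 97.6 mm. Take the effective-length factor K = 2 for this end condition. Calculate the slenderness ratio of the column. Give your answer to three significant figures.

λ ≈ 76.6

I = πd⁴/64 = π×97.6⁴/64 = 4.454×10^6 mm⁴
A = 7.482×10^3 mm²;  r_min = √(I/A) = √(4.454×10^6/7.482×10^3) = 24.40 mm
L_e = K·L = 2 × 0.935 m = 1.870 m = 1870.0 mm
λ = L_e / r_min = 1870.0 / 24.40 = 76.6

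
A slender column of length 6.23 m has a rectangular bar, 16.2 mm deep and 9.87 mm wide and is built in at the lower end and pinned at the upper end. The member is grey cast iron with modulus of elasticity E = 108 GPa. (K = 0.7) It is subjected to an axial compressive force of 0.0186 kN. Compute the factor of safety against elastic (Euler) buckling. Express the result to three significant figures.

Buckling occurs about the weak axis: I_min = h·b³/12 with b = 9.87 mm (the shorter side).
I_min = 16.2×9.87³/12 = 1.298×10^3 mm⁴
I = 1.298×10^3 mm⁴ = 1.298×10^-9 m⁴
Effective length L_e = K·L = 0.7 × 6.23 = 4.361 m
P_cr = π²EI / L_e² = π² × 108×10⁹ × 1.298×10^-9 / 4.361² = 72.75 N
Factor of safety n = P_cr / P = 0.072751 / 0.0186 = 3.91

n ≈ 3.91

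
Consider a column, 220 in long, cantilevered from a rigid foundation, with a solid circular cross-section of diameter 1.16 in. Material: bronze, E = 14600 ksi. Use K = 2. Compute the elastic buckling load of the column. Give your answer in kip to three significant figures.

I = πd⁴/64 = π×1.16⁴/64 = 8.888×10^-2 in⁴
Effective length L_e = K·L = 2 × 220 = 440.0 in
P_cr = π²EI / L_e² = π² × 14600×10³ × 8.888×10^-2 / 440.0² = 66.15 lb

P_cr ≈ 0.0662 kip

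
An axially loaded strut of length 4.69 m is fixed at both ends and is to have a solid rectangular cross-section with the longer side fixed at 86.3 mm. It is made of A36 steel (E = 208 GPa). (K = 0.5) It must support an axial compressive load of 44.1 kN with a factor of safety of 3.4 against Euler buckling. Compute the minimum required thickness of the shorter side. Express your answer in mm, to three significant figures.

Required P_cr = n·P = 3.4 × 44.1 = 149.9 kN
L_e = K·L = 0.5 × 4.69 = 2.345 m
Required I = P_cr·L_e²/(π²E) = 1.499×10^5 × 2.345² / (π² × 2.08×10^11) = 4.016×10^-7 m⁴
I_req = 4.016×10^5 mm⁴
Rectangle, weak axis: I_min = h·b³/12 with h = 86.3 mm fixed  ⇒  b = (12I/h)^(1/3) = 38.2 mm

b ≈ 38.2 mm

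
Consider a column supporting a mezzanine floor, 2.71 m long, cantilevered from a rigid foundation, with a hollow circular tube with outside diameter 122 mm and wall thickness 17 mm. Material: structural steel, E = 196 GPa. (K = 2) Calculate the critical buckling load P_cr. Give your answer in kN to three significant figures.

Inner diameter d_i = 122 − 2×17 = 88.00 mm
I = π(d_o⁴ − d_i⁴)/64 = π(122⁴ − 88.00⁴)/64 = 7.931×10^6 mm⁴
I = 7.931×10^6 mm⁴ = 7.931×10^-6 m⁴
Effective length L_e = K·L = 2 × 2.71 = 5.420 m
P_cr = π²EI / L_e² = π² × 196×10⁹ × 7.931×10^-6 / 5.420² = 5.222×10^5 N

P_cr ≈ 522 kN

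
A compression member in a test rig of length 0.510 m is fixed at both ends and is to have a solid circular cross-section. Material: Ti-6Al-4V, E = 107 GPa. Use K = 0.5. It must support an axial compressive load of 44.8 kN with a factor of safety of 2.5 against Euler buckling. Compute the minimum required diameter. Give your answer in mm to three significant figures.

d ≈ 19.4 mm

Required P_cr = n·P = 2.5 × 44.8 = 112.0 kN
L_e = K·L = 0.5 × 0.510 = 0.2550 m
Required I = P_cr·L_e²/(π²E) = 1.120×10^5 × 0.2550² / (π² × 1.07×10^11) = 6.896×10^-9 m⁴
I_req = 6.896×10^3 mm⁴
Solid circle: I = πd⁴/64  ⇒  d = (64I/π)^(1/4) = (64×6.896×10^3/π)^(1/4) = 19.4 mm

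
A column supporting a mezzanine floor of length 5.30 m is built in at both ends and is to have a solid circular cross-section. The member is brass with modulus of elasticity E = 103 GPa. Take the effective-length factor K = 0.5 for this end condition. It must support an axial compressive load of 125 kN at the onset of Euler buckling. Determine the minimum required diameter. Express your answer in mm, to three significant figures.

d ≈ 64.8 mm

L_e = K·L = 0.5 × 5.30 = 2.650 m
Required I = P_cr·L_e²/(π²E) = 1.250×10^5 × 2.650² / (π² × 1.03×10^11) = 8.635×10^-7 m⁴
I_req = 8.635×10^5 mm⁴
Solid circle: I = πd⁴/64  ⇒  d = (64I/π)^(1/4) = (64×8.635×10^5/π)^(1/4) = 64.8 mm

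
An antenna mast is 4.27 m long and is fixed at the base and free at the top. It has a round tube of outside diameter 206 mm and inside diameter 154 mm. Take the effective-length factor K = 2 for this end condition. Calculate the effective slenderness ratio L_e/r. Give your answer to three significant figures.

d_o = 206 mm, d_i = 154 mm
I = π(d_o⁴ − d_i⁴)/64 = π(206⁴ − 154.0⁴)/64 = 6.079×10^7 mm⁴
A = 1.470×10^4 mm²;  r_min = √(I/A) = √(6.079×10^7/1.470×10^4) = 64.30 mm
L_e = K·L = 2 × 4.27 m = 8.540 m = 8540.0 mm
λ = L_e / r_min = 8540.0 / 64.30 = 133

λ ≈ 133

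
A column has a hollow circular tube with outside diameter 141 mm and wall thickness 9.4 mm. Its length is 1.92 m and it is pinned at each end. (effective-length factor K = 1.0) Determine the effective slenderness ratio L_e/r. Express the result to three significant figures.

Inner diameter d_i = 141 − 2×9.4 = 122.2 mm
I = π(d_o⁴ − d_i⁴)/64 = π(141⁴ − 122.2⁴)/64 = 8.456×10^6 mm⁴
A = 3.886×10^3 mm²;  r_min = √(I/A) = √(8.456×10^6/3.886×10^3) = 46.65 mm
L_e = K·L = 1 × 1.92 m = 1.920 m = 1920.0 mm
λ = L_e / r_min = 1920.0 / 46.65 = 41.2

λ ≈ 41.2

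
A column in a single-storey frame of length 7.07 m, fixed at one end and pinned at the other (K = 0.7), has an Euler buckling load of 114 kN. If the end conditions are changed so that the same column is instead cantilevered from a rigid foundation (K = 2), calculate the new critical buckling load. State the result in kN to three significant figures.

P_cr ∝ 1/K², so P_cr,new = P_cr,old × (K_old/K_new)² = 114 × (0.7/2)²
= 114 × 0.1225 = 14.0 kN

P_cr ≈ 14.0 kN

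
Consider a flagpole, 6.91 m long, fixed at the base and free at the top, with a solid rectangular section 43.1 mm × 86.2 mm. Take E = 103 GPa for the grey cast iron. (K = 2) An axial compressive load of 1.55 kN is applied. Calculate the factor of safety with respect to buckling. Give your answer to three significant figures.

Buckling occurs about the weak axis: I_min = h·b³/12 with b = 43.1 mm (the shorter side).
I_min = 86.2×43.1³/12 = 5.751×10^5 mm⁴
I = 5.751×10^5 mm⁴ = 5.751×10^-7 m⁴
Effective length L_e = K·L = 2 × 6.91 = 13.82 m
P_cr = π²EI / L_e² = π² × 103×10⁹ × 5.751×10^-7 / 13.82² = 3.061×10^3 N
Factor of safety n = P_cr / P = 3.0611 / 1.55 = 1.97

n ≈ 1.97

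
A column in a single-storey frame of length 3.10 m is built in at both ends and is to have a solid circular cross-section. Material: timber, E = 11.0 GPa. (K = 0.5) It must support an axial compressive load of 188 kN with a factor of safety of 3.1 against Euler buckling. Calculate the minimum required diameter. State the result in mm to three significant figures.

d ≈ 127 mm

Required P_cr = n·P = 3.1 × 188 = 582.8 kN
L_e = K·L = 0.5 × 3.10 = 1.550 m
Required I = P_cr·L_e²/(π²E) = 5.828×10^5 × 1.550² / (π² × 1.10×10^10) = 1.290×10^-5 m⁴
I_req = 1.290×10^7 mm⁴
Solid circle: I = πd⁴/64  ⇒  d = (64I/π)^(1/4) = (64×1.290×10^7/π)^(1/4) = 127 mm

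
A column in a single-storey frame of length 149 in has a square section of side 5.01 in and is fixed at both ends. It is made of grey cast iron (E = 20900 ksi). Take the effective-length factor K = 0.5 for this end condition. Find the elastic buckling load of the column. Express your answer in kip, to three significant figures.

P_cr ≈ 1950 kip

I = a⁴/12 = 5.01⁴/12 = 52.50 in⁴
Effective length L_e = K·L = 0.5 × 149 = 74.50 in
P_cr = π²EI / L_e² = π² × 20900×10³ × 52.50 / 74.50² = 1.951×10^6 lb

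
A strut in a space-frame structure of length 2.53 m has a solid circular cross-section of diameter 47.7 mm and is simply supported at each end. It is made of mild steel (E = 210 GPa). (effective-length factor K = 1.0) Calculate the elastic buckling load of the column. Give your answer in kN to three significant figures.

I = πd⁴/64 = π×47.7⁴/64 = 2.541×10^5 mm⁴
I = 2.541×10^5 mm⁴ = 2.541×10^-7 m⁴
Effective length L_e = K·L = 1 × 2.53 = 2.530 m
P_cr = π²EI / L_e² = π² × 210×10⁹ × 2.541×10^-7 / 2.530² = 8.229×10^4 N

P_cr ≈ 82.3 kN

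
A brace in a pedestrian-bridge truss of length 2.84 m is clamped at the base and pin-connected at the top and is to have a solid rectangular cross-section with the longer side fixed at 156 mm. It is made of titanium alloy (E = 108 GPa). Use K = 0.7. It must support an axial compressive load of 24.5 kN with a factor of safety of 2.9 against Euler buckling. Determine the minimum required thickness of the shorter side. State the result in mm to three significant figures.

Required P_cr = n·P = 2.9 × 24.5 = 71.05 kN
L_e = K·L = 0.7 × 2.84 = 1.988 m
Required I = P_cr·L_e²/(π²E) = 7.105×10^4 × 1.988² / (π² × 1.08×10^11) = 2.634×10^-7 m⁴
I_req = 2.634×10^5 mm⁴
Rectangle, weak axis: I_min = h·b³/12 with h = 156 mm fixed  ⇒  b = (12I/h)^(1/3) = 27.3 mm

b ≈ 27.3 mm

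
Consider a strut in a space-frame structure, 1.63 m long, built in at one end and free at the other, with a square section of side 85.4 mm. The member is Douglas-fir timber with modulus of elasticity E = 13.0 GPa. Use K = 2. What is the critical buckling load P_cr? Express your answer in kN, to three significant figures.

I = a⁴/12 = 85.4⁴/12 = 4.433×10^6 mm⁴
I = 4.433×10^6 mm⁴ = 4.433×10^-6 m⁴
Effective length L_e = K·L = 2 × 1.63 = 3.260 m
P_cr = π²EI / L_e² = π² × 13.0×10⁹ × 4.433×10^-6 / 3.260² = 5.351×10^4 N

P_cr ≈ 53.5 kN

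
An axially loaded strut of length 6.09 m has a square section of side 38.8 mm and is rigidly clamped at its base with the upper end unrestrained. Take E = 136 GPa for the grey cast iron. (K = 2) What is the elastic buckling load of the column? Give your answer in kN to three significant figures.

P_cr ≈ 1.71 kN

I = a⁴/12 = 38.8⁴/12 = 1.889×10^5 mm⁴
I = 1.889×10^5 mm⁴ = 1.889×10^-7 m⁴
Effective length L_e = K·L = 2 × 6.09 = 12.18 m
P_cr = π²EI / L_e² = π² × 136×10⁹ × 1.889×10^-7 / 12.18² = 1.709×10^3 N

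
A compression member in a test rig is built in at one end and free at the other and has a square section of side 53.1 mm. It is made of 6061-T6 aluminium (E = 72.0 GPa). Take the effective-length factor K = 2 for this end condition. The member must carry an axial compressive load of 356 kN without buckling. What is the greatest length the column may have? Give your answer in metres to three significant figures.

I = a⁴/12 = 53.1⁴/12 = 6.625×10^5 mm⁴
I = 6.625×10^-7 m⁴
At the buckling limit P_cr = P = 3.560×10^5 N
From P_cr = π²EI/(K·L)²:  L = (1/K)·√(π²EI/P_cr) = (1/2)·√(π²×7.20×10^10×6.625×10^-7/3.560×10^5)
L = 0.575 m

L_max ≈ 0.575 m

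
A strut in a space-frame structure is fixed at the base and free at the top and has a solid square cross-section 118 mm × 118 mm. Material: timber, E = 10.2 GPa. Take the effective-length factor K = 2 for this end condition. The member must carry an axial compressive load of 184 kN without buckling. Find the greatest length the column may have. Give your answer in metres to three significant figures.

I = a⁴/12 = 118⁴/12 = 1.616×10^7 mm⁴
I = 1.616×10^-5 m⁴
At the buckling limit P_cr = P = 1.840×10^5 N
From P_cr = π²EI/(K·L)²:  L = (1/K)·√(π²EI/P_cr) = (1/2)·√(π²×1.02×10^10×1.616×10^-5/1.840×10^5)
L = 1.49 m

L_max ≈ 1.49 m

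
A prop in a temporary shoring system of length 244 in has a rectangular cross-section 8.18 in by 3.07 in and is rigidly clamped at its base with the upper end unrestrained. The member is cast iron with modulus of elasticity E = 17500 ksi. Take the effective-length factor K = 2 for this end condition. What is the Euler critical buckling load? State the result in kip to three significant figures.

P_cr ≈ 14.3 kip

Buckling occurs about the weak axis: I_min = h·b³/12 with b = 3.07 in (the shorter side).
I_min = 8.18×3.07³/12 = 19.72 in⁴
Effective length L_e = K·L = 2 × 244 = 488.0 in
P_cr = π²EI / L_e² = π² × 17500×10³ × 19.72 / 488.0² = 1.430×10^4 lb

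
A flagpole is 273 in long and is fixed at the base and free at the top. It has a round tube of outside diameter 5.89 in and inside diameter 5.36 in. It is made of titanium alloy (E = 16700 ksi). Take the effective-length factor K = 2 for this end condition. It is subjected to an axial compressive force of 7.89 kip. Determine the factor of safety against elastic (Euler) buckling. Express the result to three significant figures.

n ≈ 1.30

d_o = 5.89 in, d_i = 5.36 in
I = π(d_o⁴ − d_i⁴)/64 = π(5.89⁴ − 5.360⁴)/64 = 18.56 in⁴
Effective length L_e = K·L = 2 × 273 = 546.0 in
P_cr = π²EI / L_e² = π² × 16700×10³ × 18.56 / 546.0² = 1.026×10^4 lb
Factor of safety n = P_cr / P = 10.263 / 7.89 = 1.30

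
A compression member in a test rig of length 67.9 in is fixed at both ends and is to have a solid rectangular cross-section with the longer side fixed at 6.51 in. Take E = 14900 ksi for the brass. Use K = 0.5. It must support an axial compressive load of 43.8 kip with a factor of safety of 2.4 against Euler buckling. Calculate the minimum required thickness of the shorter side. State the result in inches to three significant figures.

Required P_cr = n·P = 2.4 × 43.8 = 105.1 kip
L_e = K·L = 0.5 × 67.9 = 33.95 in
Required I = P_cr·L_e²/(π²E) = 1.051×10^5 × 33.95² / (π² × 1.49×10^7) = 0.8239 in⁴
Rectangle, weak axis: I_min = h·b³/12 with h = 6.51 in fixed  ⇒  b = (12I/h)^(1/3) = 1.15 in

b ≈ 1.15 in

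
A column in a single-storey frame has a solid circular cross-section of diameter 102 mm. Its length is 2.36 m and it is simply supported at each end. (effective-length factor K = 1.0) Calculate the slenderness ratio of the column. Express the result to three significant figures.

I = πd⁴/64 = π×102⁴/64 = 5.313×10^6 mm⁴
A = 8.171×10^3 mm²;  r_min = √(I/A) = √(5.313×10^6/8.171×10^3) = 25.50 mm
L_e = K·L = 1 × 2.36 m = 2.360 m = 2360.0 mm
λ = L_e / r_min = 2360.0 / 25.50 = 92.5

λ ≈ 92.5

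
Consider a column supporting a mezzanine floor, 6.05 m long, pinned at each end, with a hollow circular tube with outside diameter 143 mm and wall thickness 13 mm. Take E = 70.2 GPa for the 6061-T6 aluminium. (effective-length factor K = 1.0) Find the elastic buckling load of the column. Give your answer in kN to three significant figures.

P_cr ≈ 214 kN

Inner diameter d_i = 143 − 2×13 = 117.0 mm
I = π(d_o⁴ − d_i⁴)/64 = π(143⁴ − 117.0⁴)/64 = 1.133×10^7 mm⁴
I = 1.133×10^7 mm⁴ = 1.133×10^-5 m⁴
Effective length L_e = K·L = 1 × 6.05 = 6.050 m
P_cr = π²EI / L_e² = π² × 70.2×10⁹ × 1.133×10^-5 / 6.050² = 2.144×10^5 N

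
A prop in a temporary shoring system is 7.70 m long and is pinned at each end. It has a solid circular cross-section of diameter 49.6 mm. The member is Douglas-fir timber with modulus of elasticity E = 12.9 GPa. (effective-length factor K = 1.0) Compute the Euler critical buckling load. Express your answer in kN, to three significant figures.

P_cr ≈ 0.638 kN

I = πd⁴/64 = π×49.6⁴/64 = 2.971×10^5 mm⁴
I = 2.971×10^5 mm⁴ = 2.971×10^-7 m⁴
Effective length L_e = K·L = 1 × 7.70 = 7.700 m
P_cr = π²EI / L_e² = π² × 12.9×10⁹ × 2.971×10^-7 / 7.700² = 638.0 N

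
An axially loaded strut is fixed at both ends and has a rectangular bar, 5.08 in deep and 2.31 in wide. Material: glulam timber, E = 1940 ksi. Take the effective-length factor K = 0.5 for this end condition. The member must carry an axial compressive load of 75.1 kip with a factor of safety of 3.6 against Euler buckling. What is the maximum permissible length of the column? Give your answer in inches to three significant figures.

L_max ≈ 38.4 in

Buckling occurs about the weak axis: I_min = h·b³/12 with b = 2.31 in (the shorter side).
I_min = 5.08×2.31³/12 = 5.218 in⁴
Required critical load P_cr = n·P = 3.6 × 75.1 = 270.4 kip = 2.704×10^5 lb
From P_cr = π²EI/(K·L)²:  L = (1/K)·√(π²EI/P_cr) = (1/0.5)·√(π²×1.94×10^6×5.218/2.704×10^5)
L = 38.4 in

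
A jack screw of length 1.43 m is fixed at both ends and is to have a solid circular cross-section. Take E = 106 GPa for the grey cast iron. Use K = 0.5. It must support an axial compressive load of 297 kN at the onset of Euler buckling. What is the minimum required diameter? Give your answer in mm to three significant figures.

L_e = K·L = 0.5 × 1.43 = 0.7150 m
Required I = P_cr·L_e²/(π²E) = 2.970×10^5 × 0.7150² / (π² × 1.06×10^11) = 1.451×10^-7 m⁴
I_req = 1.451×10^5 mm⁴
Solid circle: I = πd⁴/64  ⇒  d = (64I/π)^(1/4) = (64×1.451×10^5/π)^(1/4) = 41.5 mm

d ≈ 41.5 mm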